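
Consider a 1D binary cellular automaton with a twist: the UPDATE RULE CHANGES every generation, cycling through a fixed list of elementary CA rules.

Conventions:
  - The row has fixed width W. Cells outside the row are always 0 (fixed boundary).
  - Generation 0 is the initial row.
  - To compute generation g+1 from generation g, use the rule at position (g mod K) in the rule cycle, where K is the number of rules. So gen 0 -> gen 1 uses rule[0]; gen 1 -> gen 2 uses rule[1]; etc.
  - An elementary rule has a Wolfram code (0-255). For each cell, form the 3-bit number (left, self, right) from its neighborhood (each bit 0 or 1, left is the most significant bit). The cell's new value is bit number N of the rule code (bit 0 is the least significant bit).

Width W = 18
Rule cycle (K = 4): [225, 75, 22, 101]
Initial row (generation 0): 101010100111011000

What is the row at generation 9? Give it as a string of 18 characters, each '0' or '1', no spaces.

Gen 0: 101010100111011000
Gen 1 (rule 225): 010101000011101011
Gen 2 (rule 75): 100000011110100011
Gen 3 (rule 22): 110000100000110100
Gen 4 (rule 101): 010110101110011101
Gen 5 (rule 225): 001011010110001110
Gen 6 (rule 75): 110011000110111010
Gen 7 (rule 22): 001100101000000011
Gen 8 (rule 101): 100100111011111001
Gen 9 (rule 225): 000000011101111000

Answer: 000000011101111000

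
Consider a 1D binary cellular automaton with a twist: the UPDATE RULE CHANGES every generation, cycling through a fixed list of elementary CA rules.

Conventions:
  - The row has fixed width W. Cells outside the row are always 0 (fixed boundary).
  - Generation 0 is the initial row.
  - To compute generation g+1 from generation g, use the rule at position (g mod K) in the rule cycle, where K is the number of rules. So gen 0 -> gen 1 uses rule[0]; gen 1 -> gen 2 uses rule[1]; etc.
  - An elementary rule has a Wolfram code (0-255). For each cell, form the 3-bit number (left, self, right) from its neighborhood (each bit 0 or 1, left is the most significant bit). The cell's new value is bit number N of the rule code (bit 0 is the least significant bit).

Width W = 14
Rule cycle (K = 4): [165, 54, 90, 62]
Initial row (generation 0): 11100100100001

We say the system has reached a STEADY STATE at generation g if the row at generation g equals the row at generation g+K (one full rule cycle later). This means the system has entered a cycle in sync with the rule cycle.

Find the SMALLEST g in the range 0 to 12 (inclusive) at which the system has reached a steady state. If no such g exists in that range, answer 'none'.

Gen 0: 11100100100001
Gen 1 (rule 165): 01000100101101
Gen 2 (rule 54): 11101111110011
Gen 3 (rule 90): 10101000011111
Gen 4 (rule 62): 11111100110000
Gen 5 (rule 165): 01111000000111
Gen 6 (rule 54): 10000100001000
Gen 7 (rule 90): 01001010010100
Gen 8 (rule 62): 11111111111110
Gen 9 (rule 165): 01111111111100
Gen 10 (rule 54): 10000000000010
Gen 11 (rule 90): 01000000000101
Gen 12 (rule 62): 11100000001111
Gen 13 (rule 165): 01001111100110
Gen 14 (rule 54): 11110000011001
Gen 15 (rule 90): 10011000111110
Gen 16 (rule 62): 11110101100001

Answer: none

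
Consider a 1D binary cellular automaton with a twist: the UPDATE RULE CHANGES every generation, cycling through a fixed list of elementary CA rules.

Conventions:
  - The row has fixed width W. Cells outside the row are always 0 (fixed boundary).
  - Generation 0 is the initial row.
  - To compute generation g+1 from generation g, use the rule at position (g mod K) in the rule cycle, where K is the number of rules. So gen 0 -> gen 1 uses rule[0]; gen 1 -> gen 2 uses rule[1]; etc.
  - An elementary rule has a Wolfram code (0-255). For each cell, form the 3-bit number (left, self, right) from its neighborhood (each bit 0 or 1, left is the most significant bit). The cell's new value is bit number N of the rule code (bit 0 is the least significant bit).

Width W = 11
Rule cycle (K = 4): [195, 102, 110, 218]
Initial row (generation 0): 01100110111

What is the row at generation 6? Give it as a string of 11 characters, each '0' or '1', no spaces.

Gen 0: 01100110111
Gen 1 (rule 195): 10101010011
Gen 2 (rule 102): 11111110101
Gen 3 (rule 110): 10000011111
Gen 4 (rule 218): 01000111111
Gen 5 (rule 195): 10011011111
Gen 6 (rule 102): 10101100001

Answer: 10101100001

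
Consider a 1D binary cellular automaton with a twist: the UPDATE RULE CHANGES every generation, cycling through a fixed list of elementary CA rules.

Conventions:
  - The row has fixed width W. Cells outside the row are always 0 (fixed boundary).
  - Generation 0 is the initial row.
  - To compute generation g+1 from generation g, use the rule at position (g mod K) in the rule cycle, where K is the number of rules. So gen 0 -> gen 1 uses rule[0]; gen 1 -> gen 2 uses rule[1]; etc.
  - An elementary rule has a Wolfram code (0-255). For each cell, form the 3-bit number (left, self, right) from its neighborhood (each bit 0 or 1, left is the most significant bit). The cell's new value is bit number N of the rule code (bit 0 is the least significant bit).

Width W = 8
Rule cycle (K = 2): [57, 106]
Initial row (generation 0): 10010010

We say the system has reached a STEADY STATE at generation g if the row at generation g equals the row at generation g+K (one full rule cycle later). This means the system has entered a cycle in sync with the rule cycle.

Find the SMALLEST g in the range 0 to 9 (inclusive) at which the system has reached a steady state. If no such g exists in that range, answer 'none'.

Answer: 0

Derivation:
Gen 0: 10010010
Gen 1 (rule 57): 01001001
Gen 2 (rule 106): 10010010
Gen 3 (rule 57): 01001001
Gen 4 (rule 106): 10010010
Gen 5 (rule 57): 01001001
Gen 6 (rule 106): 10010010
Gen 7 (rule 57): 01001001
Gen 8 (rule 106): 10010010
Gen 9 (rule 57): 01001001
Gen 10 (rule 106): 10010010
Gen 11 (rule 57): 01001001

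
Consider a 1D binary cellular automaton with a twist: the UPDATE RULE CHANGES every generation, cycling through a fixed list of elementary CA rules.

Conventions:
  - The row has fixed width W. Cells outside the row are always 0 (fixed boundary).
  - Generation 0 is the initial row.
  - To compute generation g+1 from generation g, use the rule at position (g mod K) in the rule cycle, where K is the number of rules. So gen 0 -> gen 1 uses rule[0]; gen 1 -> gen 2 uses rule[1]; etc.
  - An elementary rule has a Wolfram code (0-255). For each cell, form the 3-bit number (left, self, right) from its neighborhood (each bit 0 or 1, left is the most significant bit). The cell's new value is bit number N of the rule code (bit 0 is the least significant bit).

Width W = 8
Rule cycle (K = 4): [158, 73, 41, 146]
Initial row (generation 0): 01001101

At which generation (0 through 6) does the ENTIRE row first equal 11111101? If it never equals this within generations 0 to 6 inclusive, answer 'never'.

Gen 0: 01001101
Gen 1 (rule 158): 11111001
Gen 2 (rule 73): 10001000
Gen 3 (rule 41): 00100011
Gen 4 (rule 146): 01010100
Gen 5 (rule 158): 11010110
Gen 6 (rule 73): 11000110

Answer: never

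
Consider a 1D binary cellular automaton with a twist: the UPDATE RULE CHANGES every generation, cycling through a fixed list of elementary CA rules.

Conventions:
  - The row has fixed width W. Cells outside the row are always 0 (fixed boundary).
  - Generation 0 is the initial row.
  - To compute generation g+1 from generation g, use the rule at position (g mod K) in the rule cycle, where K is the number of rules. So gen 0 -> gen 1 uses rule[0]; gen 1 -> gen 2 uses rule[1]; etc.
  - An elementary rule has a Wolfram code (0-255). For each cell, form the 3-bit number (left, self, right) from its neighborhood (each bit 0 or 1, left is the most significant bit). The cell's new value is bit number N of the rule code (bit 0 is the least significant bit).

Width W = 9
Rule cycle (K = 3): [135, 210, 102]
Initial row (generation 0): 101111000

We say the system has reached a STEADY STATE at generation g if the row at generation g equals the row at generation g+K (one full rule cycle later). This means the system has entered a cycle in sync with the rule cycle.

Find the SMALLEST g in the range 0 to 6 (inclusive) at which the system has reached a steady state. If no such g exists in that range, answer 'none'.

Answer: none

Derivation:
Gen 0: 101111000
Gen 1 (rule 135): 100110011
Gen 2 (rule 210): 011011101
Gen 3 (rule 102): 101100111
Gen 4 (rule 135): 100001010
Gen 5 (rule 210): 010010001
Gen 6 (rule 102): 110110011
Gen 7 (rule 135): 000000100
Gen 8 (rule 210): 000001010
Gen 9 (rule 102): 000011110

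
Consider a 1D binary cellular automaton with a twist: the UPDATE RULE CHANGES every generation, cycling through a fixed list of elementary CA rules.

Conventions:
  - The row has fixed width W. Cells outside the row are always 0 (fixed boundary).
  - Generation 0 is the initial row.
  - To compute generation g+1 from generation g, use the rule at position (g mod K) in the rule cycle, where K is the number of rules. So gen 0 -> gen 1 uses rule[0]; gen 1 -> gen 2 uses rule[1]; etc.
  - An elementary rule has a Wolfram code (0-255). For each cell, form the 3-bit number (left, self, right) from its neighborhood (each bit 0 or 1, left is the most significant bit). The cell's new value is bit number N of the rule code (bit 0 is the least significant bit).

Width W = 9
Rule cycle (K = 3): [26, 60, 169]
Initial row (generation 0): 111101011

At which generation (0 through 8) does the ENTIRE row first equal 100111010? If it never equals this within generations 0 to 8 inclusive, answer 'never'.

Answer: 3

Derivation:
Gen 0: 111101011
Gen 1 (rule 26): 100000010
Gen 2 (rule 60): 110000011
Gen 3 (rule 169): 100111010
Gen 4 (rule 26): 011100001
Gen 5 (rule 60): 010010001
Gen 6 (rule 169): 000000100
Gen 7 (rule 26): 000001010
Gen 8 (rule 60): 000001111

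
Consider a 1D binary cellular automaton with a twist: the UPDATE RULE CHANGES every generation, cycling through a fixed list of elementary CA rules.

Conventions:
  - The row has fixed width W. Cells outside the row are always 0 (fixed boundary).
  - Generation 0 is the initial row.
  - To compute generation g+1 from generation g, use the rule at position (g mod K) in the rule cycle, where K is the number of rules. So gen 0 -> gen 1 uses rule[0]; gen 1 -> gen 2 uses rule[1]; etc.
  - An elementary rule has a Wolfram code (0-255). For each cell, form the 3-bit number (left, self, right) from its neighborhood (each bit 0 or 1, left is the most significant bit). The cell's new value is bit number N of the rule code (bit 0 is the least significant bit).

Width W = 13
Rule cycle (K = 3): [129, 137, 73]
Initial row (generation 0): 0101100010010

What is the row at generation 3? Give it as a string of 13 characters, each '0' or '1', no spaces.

Answer: 1000101010001

Derivation:
Gen 0: 0101100010010
Gen 1 (rule 129): 0000001000000
Gen 2 (rule 137): 1111100011111
Gen 3 (rule 73): 1000101010001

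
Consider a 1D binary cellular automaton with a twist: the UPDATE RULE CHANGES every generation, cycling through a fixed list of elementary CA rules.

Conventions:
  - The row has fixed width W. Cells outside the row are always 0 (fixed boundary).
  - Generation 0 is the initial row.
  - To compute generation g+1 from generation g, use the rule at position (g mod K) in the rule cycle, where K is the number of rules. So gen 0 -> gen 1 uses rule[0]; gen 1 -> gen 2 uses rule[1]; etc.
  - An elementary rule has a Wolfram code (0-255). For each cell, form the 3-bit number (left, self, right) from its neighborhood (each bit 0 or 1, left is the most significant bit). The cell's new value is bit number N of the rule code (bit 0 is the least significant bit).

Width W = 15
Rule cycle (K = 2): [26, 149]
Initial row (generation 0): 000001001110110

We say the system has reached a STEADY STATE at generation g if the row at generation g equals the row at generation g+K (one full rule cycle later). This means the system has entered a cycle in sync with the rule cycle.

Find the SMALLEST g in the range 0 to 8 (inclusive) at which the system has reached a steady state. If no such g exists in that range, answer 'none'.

Gen 0: 000001001110110
Gen 1 (rule 26): 000010111000101
Gen 2 (rule 149): 111010010110101
Gen 3 (rule 26): 100001100100000
Gen 4 (rule 149): 111100010111111
Gen 5 (rule 26): 100010100100000
Gen 6 (rule 149): 111010110111111
Gen 7 (rule 26): 100000100100000
Gen 8 (rule 149): 111110110111111
Gen 9 (rule 26): 100000100100000
Gen 10 (rule 149): 111110110111111

Answer: 7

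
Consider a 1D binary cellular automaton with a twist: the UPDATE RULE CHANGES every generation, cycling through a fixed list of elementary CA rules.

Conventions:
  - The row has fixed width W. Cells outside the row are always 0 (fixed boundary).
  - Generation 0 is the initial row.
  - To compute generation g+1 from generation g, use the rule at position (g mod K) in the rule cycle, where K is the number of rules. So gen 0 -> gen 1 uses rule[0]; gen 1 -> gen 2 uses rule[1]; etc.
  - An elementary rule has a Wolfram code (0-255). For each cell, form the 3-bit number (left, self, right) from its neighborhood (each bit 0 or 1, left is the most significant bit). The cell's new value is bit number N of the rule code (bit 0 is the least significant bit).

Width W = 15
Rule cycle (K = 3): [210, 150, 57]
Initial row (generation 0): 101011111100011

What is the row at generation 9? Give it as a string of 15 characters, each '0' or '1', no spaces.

Answer: 011001100110010

Derivation:
Gen 0: 101011111100011
Gen 1 (rule 210): 000001111110101
Gen 2 (rule 150): 000010111100101
Gen 3 (rule 57): 111001100010010
Gen 4 (rule 210): 011110110101101
Gen 5 (rule 150): 101100000100001
Gen 6 (rule 57): 011011110011100
Gen 7 (rule 210): 101001111101110
Gen 8 (rule 150): 101110111000101
Gen 9 (rule 57): 011001100110010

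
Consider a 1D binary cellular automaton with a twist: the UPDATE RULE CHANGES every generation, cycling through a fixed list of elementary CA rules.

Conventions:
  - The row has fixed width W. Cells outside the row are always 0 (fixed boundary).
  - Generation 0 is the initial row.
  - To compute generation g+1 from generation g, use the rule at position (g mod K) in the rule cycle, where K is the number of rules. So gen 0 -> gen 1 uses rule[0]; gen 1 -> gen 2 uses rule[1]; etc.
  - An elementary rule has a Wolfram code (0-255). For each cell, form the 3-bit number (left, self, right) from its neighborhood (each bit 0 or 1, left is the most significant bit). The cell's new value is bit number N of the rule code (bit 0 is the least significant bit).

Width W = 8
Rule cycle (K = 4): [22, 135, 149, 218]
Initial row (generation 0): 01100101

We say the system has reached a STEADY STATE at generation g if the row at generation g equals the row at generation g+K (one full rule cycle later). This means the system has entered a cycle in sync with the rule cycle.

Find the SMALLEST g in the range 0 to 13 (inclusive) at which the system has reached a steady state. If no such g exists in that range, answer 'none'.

Answer: 6

Derivation:
Gen 0: 01100101
Gen 1 (rule 22): 10011101
Gen 2 (rule 135): 10101001
Gen 3 (rule 149): 10101101
Gen 4 (rule 218): 00001100
Gen 5 (rule 22): 00010010
Gen 6 (rule 135): 11110110
Gen 7 (rule 149): 01100001
Gen 8 (rule 218): 11110010
Gen 9 (rule 22): 00001111
Gen 10 (rule 135): 11110110
Gen 11 (rule 149): 01100001
Gen 12 (rule 218): 11110010
Gen 13 (rule 22): 00001111
Gen 14 (rule 135): 11110110
Gen 15 (rule 149): 01100001
Gen 16 (rule 218): 11110010
Gen 17 (rule 22): 00001111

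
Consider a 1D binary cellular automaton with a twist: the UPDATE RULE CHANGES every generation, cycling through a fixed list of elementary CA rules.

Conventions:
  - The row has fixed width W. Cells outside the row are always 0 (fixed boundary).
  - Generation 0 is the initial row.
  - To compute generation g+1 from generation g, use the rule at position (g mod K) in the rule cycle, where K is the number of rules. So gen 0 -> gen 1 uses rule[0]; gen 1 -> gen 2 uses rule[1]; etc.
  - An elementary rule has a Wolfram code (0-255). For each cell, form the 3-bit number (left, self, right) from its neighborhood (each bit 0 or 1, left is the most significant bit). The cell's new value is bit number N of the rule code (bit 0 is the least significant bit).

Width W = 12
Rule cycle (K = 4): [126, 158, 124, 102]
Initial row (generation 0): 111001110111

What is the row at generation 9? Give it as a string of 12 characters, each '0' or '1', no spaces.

Gen 0: 111001110111
Gen 1 (rule 126): 101111011101
Gen 2 (rule 158): 101110011001
Gen 3 (rule 124): 111011011101
Gen 4 (rule 102): 001101100111
Gen 5 (rule 126): 011111111101
Gen 6 (rule 158): 111111111001
Gen 7 (rule 124): 100000001101
Gen 8 (rule 102): 100000010111
Gen 9 (rule 126): 110000111101

Answer: 110000111101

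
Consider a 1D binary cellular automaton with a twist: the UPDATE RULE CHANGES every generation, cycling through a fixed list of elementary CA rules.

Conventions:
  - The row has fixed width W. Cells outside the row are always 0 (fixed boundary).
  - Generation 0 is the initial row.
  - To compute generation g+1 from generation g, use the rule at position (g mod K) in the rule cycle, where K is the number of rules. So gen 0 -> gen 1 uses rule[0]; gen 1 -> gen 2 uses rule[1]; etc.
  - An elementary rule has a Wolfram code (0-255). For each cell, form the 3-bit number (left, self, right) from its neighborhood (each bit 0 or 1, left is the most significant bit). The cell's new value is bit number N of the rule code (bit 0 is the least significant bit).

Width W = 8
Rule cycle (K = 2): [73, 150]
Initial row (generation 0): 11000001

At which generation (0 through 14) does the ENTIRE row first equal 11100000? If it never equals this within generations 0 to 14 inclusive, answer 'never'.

Answer: 3

Derivation:
Gen 0: 11000001
Gen 1 (rule 73): 11011100
Gen 2 (rule 150): 00001010
Gen 3 (rule 73): 11100000
Gen 4 (rule 150): 01010000
Gen 5 (rule 73): 00000111
Gen 6 (rule 150): 00001010
Gen 7 (rule 73): 11100000
Gen 8 (rule 150): 01010000
Gen 9 (rule 73): 00000111
Gen 10 (rule 150): 00001010
Gen 11 (rule 73): 11100000
Gen 12 (rule 150): 01010000
Gen 13 (rule 73): 00000111
Gen 14 (rule 150): 00001010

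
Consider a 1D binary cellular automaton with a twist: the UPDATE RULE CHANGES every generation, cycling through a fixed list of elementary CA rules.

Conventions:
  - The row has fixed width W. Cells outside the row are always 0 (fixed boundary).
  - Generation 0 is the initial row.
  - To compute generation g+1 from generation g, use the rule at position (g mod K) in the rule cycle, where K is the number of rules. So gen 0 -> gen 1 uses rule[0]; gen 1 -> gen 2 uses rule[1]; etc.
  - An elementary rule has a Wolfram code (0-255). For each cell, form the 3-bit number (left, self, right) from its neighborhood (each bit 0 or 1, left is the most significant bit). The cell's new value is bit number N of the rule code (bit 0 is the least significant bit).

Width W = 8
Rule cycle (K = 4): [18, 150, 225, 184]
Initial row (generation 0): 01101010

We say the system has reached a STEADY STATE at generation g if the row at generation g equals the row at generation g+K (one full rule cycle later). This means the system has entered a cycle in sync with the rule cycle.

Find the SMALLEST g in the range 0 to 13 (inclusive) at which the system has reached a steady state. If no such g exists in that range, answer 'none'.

Answer: 8

Derivation:
Gen 0: 01101010
Gen 1 (rule 18): 10000001
Gen 2 (rule 150): 11000011
Gen 3 (rule 225): 01011001
Gen 4 (rule 184): 00110100
Gen 5 (rule 18): 01000010
Gen 6 (rule 150): 11100111
Gen 7 (rule 225): 01100011
Gen 8 (rule 184): 01010010
Gen 9 (rule 18): 10001101
Gen 10 (rule 150): 11010001
Gen 11 (rule 225): 01100100
Gen 12 (rule 184): 01010010
Gen 13 (rule 18): 10001101
Gen 14 (rule 150): 11010001
Gen 15 (rule 225): 01100100
Gen 16 (rule 184): 01010010
Gen 17 (rule 18): 10001101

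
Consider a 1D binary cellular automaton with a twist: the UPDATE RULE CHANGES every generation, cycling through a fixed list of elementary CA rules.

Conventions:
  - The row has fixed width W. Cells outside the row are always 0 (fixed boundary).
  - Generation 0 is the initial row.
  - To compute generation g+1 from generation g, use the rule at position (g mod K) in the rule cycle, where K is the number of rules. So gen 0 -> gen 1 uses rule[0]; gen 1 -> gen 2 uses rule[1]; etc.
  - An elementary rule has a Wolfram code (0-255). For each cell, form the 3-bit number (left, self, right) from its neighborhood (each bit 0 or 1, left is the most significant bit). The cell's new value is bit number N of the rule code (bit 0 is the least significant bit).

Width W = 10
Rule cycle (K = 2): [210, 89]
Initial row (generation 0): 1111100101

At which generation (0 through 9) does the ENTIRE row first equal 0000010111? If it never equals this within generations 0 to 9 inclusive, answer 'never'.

Answer: never

Derivation:
Gen 0: 1111100101
Gen 1 (rule 210): 0111111000
Gen 2 (rule 89): 0100001111
Gen 3 (rule 210): 1010010111
Gen 4 (rule 89): 0001000101
Gen 5 (rule 210): 0010101000
Gen 6 (rule 89): 1000000111
Gen 7 (rule 210): 0100001011
Gen 8 (rule 89): 0011100011
Gen 9 (rule 210): 0101110101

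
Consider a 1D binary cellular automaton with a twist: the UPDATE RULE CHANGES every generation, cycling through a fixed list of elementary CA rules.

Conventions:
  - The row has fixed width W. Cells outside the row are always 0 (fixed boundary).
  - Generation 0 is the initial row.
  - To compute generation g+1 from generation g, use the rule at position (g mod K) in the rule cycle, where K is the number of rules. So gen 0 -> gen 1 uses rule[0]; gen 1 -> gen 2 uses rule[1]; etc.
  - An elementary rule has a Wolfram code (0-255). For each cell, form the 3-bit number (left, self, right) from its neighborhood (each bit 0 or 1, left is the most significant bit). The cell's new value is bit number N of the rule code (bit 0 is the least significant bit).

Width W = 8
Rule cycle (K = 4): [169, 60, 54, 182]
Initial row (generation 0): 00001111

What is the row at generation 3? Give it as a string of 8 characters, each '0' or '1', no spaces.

Answer: 11100111

Derivation:
Gen 0: 00001111
Gen 1 (rule 169): 11101110
Gen 2 (rule 60): 10011001
Gen 3 (rule 54): 11100111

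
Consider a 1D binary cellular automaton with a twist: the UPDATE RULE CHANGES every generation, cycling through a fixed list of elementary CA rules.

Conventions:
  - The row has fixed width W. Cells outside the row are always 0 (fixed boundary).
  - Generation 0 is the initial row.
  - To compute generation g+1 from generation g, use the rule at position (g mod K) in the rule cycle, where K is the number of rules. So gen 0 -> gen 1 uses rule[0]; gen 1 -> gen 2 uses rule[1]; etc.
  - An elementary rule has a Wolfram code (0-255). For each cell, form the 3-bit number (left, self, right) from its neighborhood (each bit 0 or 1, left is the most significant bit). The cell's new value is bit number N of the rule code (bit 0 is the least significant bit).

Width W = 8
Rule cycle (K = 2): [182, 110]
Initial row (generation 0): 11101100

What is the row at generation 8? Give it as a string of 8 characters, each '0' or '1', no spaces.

Answer: 01111110

Derivation:
Gen 0: 11101100
Gen 1 (rule 182): 01010010
Gen 2 (rule 110): 11110110
Gen 3 (rule 182): 01101001
Gen 4 (rule 110): 11111011
Gen 5 (rule 182): 01110100
Gen 6 (rule 110): 11011100
Gen 7 (rule 182): 00101010
Gen 8 (rule 110): 01111110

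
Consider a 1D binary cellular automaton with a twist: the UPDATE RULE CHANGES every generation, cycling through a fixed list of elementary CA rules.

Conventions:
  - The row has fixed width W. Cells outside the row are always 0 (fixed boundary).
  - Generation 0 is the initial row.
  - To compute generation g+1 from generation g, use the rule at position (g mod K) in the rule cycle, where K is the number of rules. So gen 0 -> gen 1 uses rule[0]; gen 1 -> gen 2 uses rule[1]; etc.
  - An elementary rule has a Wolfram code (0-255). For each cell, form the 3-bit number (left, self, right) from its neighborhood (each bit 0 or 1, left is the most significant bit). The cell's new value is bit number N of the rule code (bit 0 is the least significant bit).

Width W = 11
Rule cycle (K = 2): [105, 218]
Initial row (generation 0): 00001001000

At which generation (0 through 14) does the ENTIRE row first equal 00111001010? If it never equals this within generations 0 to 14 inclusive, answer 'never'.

Gen 0: 00001001000
Gen 1 (rule 105): 11100000011
Gen 2 (rule 218): 11110000111
Gen 3 (rule 105): 10010110101
Gen 4 (rule 218): 01100110000
Gen 5 (rule 105): 01100110111
Gen 6 (rule 218): 11111110111
Gen 7 (rule 105): 10000011101
Gen 8 (rule 218): 01000111100
Gen 9 (rule 105): 00010100101
Gen 10 (rule 218): 00100011000
Gen 11 (rule 105): 10001011011
Gen 12 (rule 218): 01010011011
Gen 13 (rule 105): 00100011111
Gen 14 (rule 218): 01010111111

Answer: never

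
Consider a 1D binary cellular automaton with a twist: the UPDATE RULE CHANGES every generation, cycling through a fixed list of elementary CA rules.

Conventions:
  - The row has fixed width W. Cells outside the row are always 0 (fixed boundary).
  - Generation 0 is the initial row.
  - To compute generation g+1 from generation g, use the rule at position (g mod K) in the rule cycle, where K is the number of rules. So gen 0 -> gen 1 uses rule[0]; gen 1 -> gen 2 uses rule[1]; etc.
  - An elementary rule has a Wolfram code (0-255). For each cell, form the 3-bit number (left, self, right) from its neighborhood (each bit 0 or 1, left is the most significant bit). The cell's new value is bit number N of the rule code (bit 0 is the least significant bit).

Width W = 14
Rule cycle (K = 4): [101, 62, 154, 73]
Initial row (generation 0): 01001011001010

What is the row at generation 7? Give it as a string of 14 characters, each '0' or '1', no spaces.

Answer: 11111111100110

Derivation:
Gen 0: 01001011001010
Gen 1 (rule 101): 01001101001110
Gen 2 (rule 62): 11111011111001
Gen 3 (rule 154): 11110011110110
Gen 4 (rule 73): 10010010010110
Gen 5 (rule 101): 10010010011010
Gen 6 (rule 62): 11111111110111
Gen 7 (rule 154): 11111111100110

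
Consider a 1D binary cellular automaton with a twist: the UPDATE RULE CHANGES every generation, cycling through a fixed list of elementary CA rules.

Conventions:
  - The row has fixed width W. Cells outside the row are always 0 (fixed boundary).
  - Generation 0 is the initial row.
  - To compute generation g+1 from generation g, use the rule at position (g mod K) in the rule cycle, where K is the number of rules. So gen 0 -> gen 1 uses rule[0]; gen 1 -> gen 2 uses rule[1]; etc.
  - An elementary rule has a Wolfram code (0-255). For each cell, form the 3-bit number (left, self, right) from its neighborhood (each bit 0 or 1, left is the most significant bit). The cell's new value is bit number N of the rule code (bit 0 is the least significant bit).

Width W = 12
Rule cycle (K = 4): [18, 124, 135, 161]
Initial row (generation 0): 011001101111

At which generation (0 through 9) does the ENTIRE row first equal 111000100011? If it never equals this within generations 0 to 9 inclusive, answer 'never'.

Answer: 7

Derivation:
Gen 0: 011001101111
Gen 1 (rule 18): 100110000000
Gen 2 (rule 124): 110111000000
Gen 3 (rule 135): 000010011111
Gen 4 (rule 161): 111000001110
Gen 5 (rule 18): 000100010001
Gen 6 (rule 124): 000110011001
Gen 7 (rule 135): 111000100011
Gen 8 (rule 161): 010010001000
Gen 9 (rule 18): 101101010100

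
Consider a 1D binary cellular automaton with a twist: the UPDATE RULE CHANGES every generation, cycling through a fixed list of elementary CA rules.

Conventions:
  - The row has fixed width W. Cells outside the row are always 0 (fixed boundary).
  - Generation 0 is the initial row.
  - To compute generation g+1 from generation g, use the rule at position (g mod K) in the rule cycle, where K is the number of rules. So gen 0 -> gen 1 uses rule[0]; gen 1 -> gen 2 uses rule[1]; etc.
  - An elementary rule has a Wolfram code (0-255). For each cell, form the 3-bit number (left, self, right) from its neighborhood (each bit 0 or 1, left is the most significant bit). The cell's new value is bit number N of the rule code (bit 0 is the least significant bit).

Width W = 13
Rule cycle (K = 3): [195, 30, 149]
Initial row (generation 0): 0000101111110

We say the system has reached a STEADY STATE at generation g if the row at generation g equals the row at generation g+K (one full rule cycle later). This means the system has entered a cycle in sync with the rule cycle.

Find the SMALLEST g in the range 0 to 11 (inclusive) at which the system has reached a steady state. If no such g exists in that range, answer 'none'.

Gen 0: 0000101111110
Gen 1 (rule 195): 1111000111110
Gen 2 (rule 30): 1000101100001
Gen 3 (rule 149): 1110100011101
Gen 4 (rule 195): 0110001101100
Gen 5 (rule 30): 1101011001010
Gen 6 (rule 149): 0001000101011
Gen 7 (rule 195): 1110011000001
Gen 8 (rule 30): 1001110100011
Gen 9 (rule 149): 1100100111000
Gen 10 (rule 195): 0101001011011
Gen 11 (rule 30): 1101111010010
Gen 12 (rule 149): 0000110011011
Gen 13 (rule 195): 1111010101001
Gen 14 (rule 30): 1000010101111

Answer: none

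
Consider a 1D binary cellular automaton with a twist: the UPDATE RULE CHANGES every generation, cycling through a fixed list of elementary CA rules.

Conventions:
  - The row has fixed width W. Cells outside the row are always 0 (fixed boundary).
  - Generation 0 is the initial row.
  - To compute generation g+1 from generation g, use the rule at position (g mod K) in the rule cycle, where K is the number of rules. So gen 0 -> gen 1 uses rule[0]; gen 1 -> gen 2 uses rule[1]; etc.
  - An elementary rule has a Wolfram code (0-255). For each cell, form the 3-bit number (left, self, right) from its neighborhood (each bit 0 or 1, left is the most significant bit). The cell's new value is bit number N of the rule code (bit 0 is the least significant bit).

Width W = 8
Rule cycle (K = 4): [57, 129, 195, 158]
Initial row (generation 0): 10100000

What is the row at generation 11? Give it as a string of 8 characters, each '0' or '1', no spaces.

Answer: 11011101

Derivation:
Gen 0: 10100000
Gen 1 (rule 57): 01011111
Gen 2 (rule 129): 00001110
Gen 3 (rule 195): 11110110
Gen 4 (rule 158): 11100101
Gen 5 (rule 57): 10010010
Gen 6 (rule 129): 00000000
Gen 7 (rule 195): 11111111
Gen 8 (rule 158): 11111110
Gen 9 (rule 57): 10000001
Gen 10 (rule 129): 00111100
Gen 11 (rule 195): 11011101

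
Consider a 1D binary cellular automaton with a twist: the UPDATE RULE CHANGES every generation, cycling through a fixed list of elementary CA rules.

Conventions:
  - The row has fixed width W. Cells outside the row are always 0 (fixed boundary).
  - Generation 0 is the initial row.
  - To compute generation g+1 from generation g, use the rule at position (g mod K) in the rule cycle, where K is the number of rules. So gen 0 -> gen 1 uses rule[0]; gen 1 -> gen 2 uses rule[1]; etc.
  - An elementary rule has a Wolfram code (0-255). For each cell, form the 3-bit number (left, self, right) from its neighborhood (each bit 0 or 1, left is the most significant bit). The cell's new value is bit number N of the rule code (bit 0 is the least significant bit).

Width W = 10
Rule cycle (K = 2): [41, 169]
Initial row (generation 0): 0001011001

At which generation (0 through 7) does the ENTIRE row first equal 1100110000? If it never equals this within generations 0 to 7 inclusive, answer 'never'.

Answer: 1

Derivation:
Gen 0: 0001011001
Gen 1 (rule 41): 1100110000
Gen 2 (rule 169): 1000100111
Gen 3 (rule 41): 0010000100
Gen 4 (rule 169): 1000110001
Gen 5 (rule 41): 0010100100
Gen 6 (rule 169): 1001000001
Gen 7 (rule 41): 0000011100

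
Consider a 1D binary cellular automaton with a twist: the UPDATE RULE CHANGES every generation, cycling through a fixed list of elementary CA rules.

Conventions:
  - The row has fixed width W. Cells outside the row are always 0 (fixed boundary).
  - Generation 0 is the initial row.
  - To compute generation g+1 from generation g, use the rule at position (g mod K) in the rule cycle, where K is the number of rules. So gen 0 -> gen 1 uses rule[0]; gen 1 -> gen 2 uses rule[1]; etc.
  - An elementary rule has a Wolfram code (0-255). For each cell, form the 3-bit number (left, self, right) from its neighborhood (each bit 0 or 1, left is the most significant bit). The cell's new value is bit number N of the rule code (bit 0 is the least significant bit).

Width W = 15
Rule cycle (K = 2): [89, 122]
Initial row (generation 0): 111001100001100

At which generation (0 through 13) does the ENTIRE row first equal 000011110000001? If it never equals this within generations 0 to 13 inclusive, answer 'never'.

Gen 0: 111001100001100
Gen 1 (rule 89): 101101111101111
Gen 2 (rule 122): 011111000111001
Gen 3 (rule 89): 010001110101100
Gen 4 (rule 122): 101011011011110
Gen 5 (rule 89): 000011011010011
Gen 6 (rule 122): 000111111101111
Gen 7 (rule 89): 110100000101001
Gen 8 (rule 122): 111010001010110
Gen 9 (rule 89): 101001100000111
Gen 10 (rule 122): 010111110001101
Gen 11 (rule 89): 000100011101100
Gen 12 (rule 122): 001010110111110
Gen 13 (rule 89): 100000110100011

Answer: never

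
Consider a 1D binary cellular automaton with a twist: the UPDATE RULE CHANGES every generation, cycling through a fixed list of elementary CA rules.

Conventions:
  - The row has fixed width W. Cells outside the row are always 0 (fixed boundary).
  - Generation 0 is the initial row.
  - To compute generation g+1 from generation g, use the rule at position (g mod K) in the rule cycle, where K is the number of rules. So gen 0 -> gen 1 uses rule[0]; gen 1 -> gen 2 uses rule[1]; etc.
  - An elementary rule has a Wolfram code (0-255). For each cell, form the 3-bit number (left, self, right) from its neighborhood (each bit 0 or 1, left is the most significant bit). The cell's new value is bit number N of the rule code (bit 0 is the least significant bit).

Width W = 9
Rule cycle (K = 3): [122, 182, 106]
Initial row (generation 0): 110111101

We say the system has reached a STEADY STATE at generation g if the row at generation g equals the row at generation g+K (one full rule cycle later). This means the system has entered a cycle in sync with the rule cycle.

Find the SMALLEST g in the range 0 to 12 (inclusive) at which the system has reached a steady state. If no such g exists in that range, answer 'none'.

Gen 0: 110111101
Gen 1 (rule 122): 111100110
Gen 2 (rule 182): 011011001
Gen 3 (rule 106): 111111010
Gen 4 (rule 122): 100001101
Gen 5 (rule 182): 110010011
Gen 6 (rule 106): 110100111
Gen 7 (rule 122): 111011101
Gen 8 (rule 182): 010101011
Gen 9 (rule 106): 101010111
Gen 10 (rule 122): 010101101
Gen 11 (rule 182): 111110011
Gen 12 (rule 106): 100010111
Gen 13 (rule 122): 010101101
Gen 14 (rule 182): 111110011
Gen 15 (rule 106): 100010111

Answer: 10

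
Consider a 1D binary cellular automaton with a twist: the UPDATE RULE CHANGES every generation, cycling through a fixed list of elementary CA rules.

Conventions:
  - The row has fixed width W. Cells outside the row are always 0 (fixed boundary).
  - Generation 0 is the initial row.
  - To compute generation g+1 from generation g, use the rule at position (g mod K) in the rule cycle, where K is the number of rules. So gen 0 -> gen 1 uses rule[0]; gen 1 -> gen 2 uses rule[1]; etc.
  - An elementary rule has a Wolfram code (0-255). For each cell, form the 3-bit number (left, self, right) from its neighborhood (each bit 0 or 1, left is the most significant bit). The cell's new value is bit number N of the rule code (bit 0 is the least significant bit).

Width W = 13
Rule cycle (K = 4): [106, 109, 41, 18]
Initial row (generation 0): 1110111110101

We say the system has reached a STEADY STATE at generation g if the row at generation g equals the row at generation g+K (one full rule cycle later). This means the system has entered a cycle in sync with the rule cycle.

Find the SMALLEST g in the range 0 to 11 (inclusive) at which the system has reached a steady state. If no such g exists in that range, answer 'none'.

Answer: none

Derivation:
Gen 0: 1110111110101
Gen 1 (rule 106): 1011100011010
Gen 2 (rule 109): 1110101011110
Gen 3 (rule 41): 1001010110000
Gen 4 (rule 18): 0110000001000
Gen 5 (rule 106): 1110000010000
Gen 6 (rule 109): 1010111010111
Gen 7 (rule 41): 0101100101100
Gen 8 (rule 18): 1000011000010
Gen 9 (rule 106): 0000111000100
Gen 10 (rule 109): 1110101010101
Gen 11 (rule 41): 1001010101010
Gen 12 (rule 18): 0110000000001
Gen 13 (rule 106): 1110000000010
Gen 14 (rule 109): 1010111111010
Gen 15 (rule 41): 0101100000100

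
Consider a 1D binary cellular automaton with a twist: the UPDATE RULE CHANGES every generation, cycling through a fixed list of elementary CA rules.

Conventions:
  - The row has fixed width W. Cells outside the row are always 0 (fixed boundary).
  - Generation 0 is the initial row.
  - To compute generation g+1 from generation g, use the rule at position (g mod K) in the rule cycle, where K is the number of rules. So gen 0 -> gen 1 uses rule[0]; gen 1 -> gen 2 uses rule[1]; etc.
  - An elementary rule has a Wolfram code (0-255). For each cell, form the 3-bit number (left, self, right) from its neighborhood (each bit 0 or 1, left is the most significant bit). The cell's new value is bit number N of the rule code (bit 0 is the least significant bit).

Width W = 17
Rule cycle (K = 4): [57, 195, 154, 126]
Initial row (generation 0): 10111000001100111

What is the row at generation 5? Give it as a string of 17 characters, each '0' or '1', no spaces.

Answer: 11110100000110100

Derivation:
Gen 0: 10111000001100111
Gen 1 (rule 57): 01100111101010100
Gen 2 (rule 195): 10101011100000001
Gen 3 (rule 154): 00000011010000010
Gen 4 (rule 126): 00000111111000111
Gen 5 (rule 57): 11110100000110100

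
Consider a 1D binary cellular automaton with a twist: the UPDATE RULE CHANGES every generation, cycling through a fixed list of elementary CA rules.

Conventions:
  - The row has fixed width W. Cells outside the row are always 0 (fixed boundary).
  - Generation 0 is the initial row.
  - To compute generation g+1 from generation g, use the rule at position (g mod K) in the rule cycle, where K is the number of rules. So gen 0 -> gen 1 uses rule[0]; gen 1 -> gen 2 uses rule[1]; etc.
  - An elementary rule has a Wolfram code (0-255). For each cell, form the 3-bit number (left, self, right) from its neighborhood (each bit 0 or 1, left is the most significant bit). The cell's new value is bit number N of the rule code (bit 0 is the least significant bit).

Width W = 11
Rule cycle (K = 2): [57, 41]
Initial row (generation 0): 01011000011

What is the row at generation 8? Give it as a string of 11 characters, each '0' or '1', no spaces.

Answer: 10011011000

Derivation:
Gen 0: 01011000011
Gen 1 (rule 57): 00110111010
Gen 2 (rule 41): 10101100100
Gen 3 (rule 57): 01011010011
Gen 4 (rule 41): 00110100010
Gen 5 (rule 57): 10101011001
Gen 6 (rule 41): 01010110000
Gen 7 (rule 57): 00101101111
Gen 8 (rule 41): 10011011000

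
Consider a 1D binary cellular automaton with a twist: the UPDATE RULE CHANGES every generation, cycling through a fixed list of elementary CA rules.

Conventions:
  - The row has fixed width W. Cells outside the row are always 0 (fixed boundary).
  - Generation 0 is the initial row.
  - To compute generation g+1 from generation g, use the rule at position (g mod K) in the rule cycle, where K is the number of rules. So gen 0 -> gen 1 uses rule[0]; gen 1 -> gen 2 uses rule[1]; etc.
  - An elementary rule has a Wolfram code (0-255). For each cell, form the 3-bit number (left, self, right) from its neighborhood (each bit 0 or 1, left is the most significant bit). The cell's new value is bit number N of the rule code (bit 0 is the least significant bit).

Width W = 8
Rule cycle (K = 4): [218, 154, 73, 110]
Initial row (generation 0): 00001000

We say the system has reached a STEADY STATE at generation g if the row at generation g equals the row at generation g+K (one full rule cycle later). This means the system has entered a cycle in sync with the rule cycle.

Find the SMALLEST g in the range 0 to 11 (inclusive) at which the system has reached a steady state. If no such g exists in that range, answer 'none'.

Gen 0: 00001000
Gen 1 (rule 218): 00010100
Gen 2 (rule 154): 00100010
Gen 3 (rule 73): 10001000
Gen 4 (rule 110): 10011000
Gen 5 (rule 218): 01111100
Gen 6 (rule 154): 11111010
Gen 7 (rule 73): 10001000
Gen 8 (rule 110): 10011000
Gen 9 (rule 218): 01111100
Gen 10 (rule 154): 11111010
Gen 11 (rule 73): 10001000
Gen 12 (rule 110): 10011000
Gen 13 (rule 218): 01111100
Gen 14 (rule 154): 11111010
Gen 15 (rule 73): 10001000

Answer: 3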